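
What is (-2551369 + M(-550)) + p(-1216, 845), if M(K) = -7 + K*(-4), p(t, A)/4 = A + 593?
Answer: -2543424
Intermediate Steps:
p(t, A) = 2372 + 4*A (p(t, A) = 4*(A + 593) = 4*(593 + A) = 2372 + 4*A)
M(K) = -7 - 4*K
(-2551369 + M(-550)) + p(-1216, 845) = (-2551369 + (-7 - 4*(-550))) + (2372 + 4*845) = (-2551369 + (-7 + 2200)) + (2372 + 3380) = (-2551369 + 2193) + 5752 = -2549176 + 5752 = -2543424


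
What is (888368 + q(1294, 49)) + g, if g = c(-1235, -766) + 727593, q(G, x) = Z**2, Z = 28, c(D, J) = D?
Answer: 1615510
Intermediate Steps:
q(G, x) = 784 (q(G, x) = 28**2 = 784)
g = 726358 (g = -1235 + 727593 = 726358)
(888368 + q(1294, 49)) + g = (888368 + 784) + 726358 = 889152 + 726358 = 1615510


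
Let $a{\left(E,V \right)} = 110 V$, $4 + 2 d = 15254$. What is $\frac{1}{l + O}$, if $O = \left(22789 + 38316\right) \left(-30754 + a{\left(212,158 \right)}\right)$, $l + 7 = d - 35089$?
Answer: $- \frac{1}{817245741} \approx -1.2236 \cdot 10^{-9}$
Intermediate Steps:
$d = 7625$ ($d = -2 + \frac{1}{2} \cdot 15254 = -2 + 7627 = 7625$)
$l = -27471$ ($l = -7 + \left(7625 - 35089\right) = -7 - 27464 = -27471$)
$O = -817218270$ ($O = \left(22789 + 38316\right) \left(-30754 + 110 \cdot 158\right) = 61105 \left(-30754 + 17380\right) = 61105 \left(-13374\right) = -817218270$)
$\frac{1}{l + O} = \frac{1}{-27471 - 817218270} = \frac{1}{-817245741} = - \frac{1}{817245741}$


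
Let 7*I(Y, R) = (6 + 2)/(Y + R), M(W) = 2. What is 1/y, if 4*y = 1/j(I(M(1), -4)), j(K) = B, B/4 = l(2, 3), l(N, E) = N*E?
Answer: 96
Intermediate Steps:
I(Y, R) = 8/(7*(R + Y)) (I(Y, R) = ((6 + 2)/(Y + R))/7 = (8/(R + Y))/7 = 8/(7*(R + Y)))
l(N, E) = E*N
B = 24 (B = 4*(3*2) = 4*6 = 24)
j(K) = 24
y = 1/96 (y = (¼)/24 = (¼)*(1/24) = 1/96 ≈ 0.010417)
1/y = 1/(1/96) = 96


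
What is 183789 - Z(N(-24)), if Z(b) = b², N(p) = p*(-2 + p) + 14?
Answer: -223255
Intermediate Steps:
N(p) = 14 + p*(-2 + p)
183789 - Z(N(-24)) = 183789 - (14 + (-24)² - 2*(-24))² = 183789 - (14 + 576 + 48)² = 183789 - 1*638² = 183789 - 1*407044 = 183789 - 407044 = -223255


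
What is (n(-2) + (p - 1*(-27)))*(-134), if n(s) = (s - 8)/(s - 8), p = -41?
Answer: 1742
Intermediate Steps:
n(s) = 1 (n(s) = (-8 + s)/(-8 + s) = 1)
(n(-2) + (p - 1*(-27)))*(-134) = (1 + (-41 - 1*(-27)))*(-134) = (1 + (-41 + 27))*(-134) = (1 - 14)*(-134) = -13*(-134) = 1742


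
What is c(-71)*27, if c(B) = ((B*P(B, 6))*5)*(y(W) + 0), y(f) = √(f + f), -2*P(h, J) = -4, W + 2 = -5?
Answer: -19170*I*√14 ≈ -71728.0*I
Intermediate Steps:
W = -7 (W = -2 - 5 = -7)
P(h, J) = 2 (P(h, J) = -½*(-4) = 2)
y(f) = √2*√f (y(f) = √(2*f) = √2*√f)
c(B) = 10*I*B*√14 (c(B) = ((B*2)*5)*(√2*√(-7) + 0) = ((2*B)*5)*(√2*(I*√7) + 0) = (10*B)*(I*√14 + 0) = (10*B)*(I*√14) = 10*I*B*√14)
c(-71)*27 = (10*I*(-71)*√14)*27 = -710*I*√14*27 = -19170*I*√14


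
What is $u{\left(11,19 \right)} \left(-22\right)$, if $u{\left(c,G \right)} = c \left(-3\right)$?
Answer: $726$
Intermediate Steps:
$u{\left(c,G \right)} = - 3 c$
$u{\left(11,19 \right)} \left(-22\right) = \left(-3\right) 11 \left(-22\right) = \left(-33\right) \left(-22\right) = 726$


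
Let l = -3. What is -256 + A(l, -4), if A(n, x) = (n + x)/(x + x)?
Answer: -2041/8 ≈ -255.13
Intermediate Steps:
A(n, x) = (n + x)/(2*x) (A(n, x) = (n + x)/((2*x)) = (n + x)*(1/(2*x)) = (n + x)/(2*x))
-256 + A(l, -4) = -256 + (½)*(-3 - 4)/(-4) = -256 + (½)*(-¼)*(-7) = -256 + 7/8 = -2041/8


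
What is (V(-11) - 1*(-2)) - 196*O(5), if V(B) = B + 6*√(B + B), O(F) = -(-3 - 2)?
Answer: -989 + 6*I*√22 ≈ -989.0 + 28.142*I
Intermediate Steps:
O(F) = 5 (O(F) = -1*(-5) = 5)
V(B) = B + 6*√2*√B (V(B) = B + 6*√(2*B) = B + 6*(√2*√B) = B + 6*√2*√B)
(V(-11) - 1*(-2)) - 196*O(5) = ((-11 + 6*√2*√(-11)) - 1*(-2)) - 196*5 = ((-11 + 6*√2*(I*√11)) + 2) - 980 = ((-11 + 6*I*√22) + 2) - 980 = (-9 + 6*I*√22) - 980 = -989 + 6*I*√22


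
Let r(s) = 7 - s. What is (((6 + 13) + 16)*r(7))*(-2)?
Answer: 0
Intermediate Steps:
(((6 + 13) + 16)*r(7))*(-2) = (((6 + 13) + 16)*(7 - 1*7))*(-2) = ((19 + 16)*(7 - 7))*(-2) = (35*0)*(-2) = 0*(-2) = 0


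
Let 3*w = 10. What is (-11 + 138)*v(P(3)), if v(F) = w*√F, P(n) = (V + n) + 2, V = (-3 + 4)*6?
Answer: 1270*√11/3 ≈ 1404.0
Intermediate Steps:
w = 10/3 (w = (⅓)*10 = 10/3 ≈ 3.3333)
V = 6 (V = 1*6 = 6)
P(n) = 8 + n (P(n) = (6 + n) + 2 = 8 + n)
v(F) = 10*√F/3
(-11 + 138)*v(P(3)) = (-11 + 138)*(10*√(8 + 3)/3) = 127*(10*√11/3) = 1270*√11/3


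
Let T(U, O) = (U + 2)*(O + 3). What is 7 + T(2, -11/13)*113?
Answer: 12747/13 ≈ 980.54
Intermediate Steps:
T(U, O) = (2 + U)*(3 + O)
7 + T(2, -11/13)*113 = 7 + (6 + 2*(-11/13) + 3*2 - 11/13*2)*113 = 7 + (6 + 2*(-11*1/13) + 6 - 11*1/13*2)*113 = 7 + (6 + 2*(-11/13) + 6 - 11/13*2)*113 = 7 + (6 - 22/13 + 6 - 22/13)*113 = 7 + (112/13)*113 = 7 + 12656/13 = 12747/13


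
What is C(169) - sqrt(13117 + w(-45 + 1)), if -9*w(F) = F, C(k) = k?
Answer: 169 - sqrt(118097)/3 ≈ 54.449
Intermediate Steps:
w(F) = -F/9
C(169) - sqrt(13117 + w(-45 + 1)) = 169 - sqrt(13117 - (-45 + 1)/9) = 169 - sqrt(13117 - 1/9*(-44)) = 169 - sqrt(13117 + 44/9) = 169 - sqrt(118097/9) = 169 - sqrt(118097)/3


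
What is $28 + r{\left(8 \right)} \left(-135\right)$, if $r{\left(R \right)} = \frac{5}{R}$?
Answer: $- \frac{451}{8} \approx -56.375$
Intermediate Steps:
$28 + r{\left(8 \right)} \left(-135\right) = 28 + \frac{5}{8} \left(-135\right) = 28 - \frac{675}{8} = - \frac{451}{8}$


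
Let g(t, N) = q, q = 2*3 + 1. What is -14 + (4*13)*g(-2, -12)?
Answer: 350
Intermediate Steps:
q = 7 (q = 6 + 1 = 7)
g(t, N) = 7
-14 + (4*13)*g(-2, -12) = -14 + (4*13)*7 = -14 + 52*7 = -14 + 364 = 350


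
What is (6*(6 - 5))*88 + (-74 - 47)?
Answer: 407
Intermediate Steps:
(6*(6 - 5))*88 + (-74 - 47) = (6*1)*88 - 121 = 6*88 - 121 = 528 - 121 = 407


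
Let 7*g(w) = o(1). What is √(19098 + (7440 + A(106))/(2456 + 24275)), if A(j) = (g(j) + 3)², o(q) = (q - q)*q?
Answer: 53*√4858172133/26731 ≈ 138.20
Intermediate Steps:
o(q) = 0 (o(q) = 0*q = 0)
g(w) = 0 (g(w) = (⅐)*0 = 0)
A(j) = 9 (A(j) = (0 + 3)² = 3² = 9)
√(19098 + (7440 + A(106))/(2456 + 24275)) = √(19098 + (7440 + 9)/(2456 + 24275)) = √(19098 + 7449/26731) = √(510516087/26731) = 53*√4858172133/26731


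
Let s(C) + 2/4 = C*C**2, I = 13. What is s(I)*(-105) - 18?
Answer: -461301/2 ≈ -2.3065e+5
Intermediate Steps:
s(C) = -1/2 + C**3 (s(C) = -1/2 + C*C**2 = -1/2 + C**3)
s(I)*(-105) - 18 = (-1/2 + 13**3)*(-105) - 18 = (-1/2 + 2197)*(-105) - 18 = (4393/2)*(-105) - 18 = -461265/2 - 18 = -461301/2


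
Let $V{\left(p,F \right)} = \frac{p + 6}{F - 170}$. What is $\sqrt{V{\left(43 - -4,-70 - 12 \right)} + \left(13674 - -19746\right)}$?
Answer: $\frac{\sqrt{58952509}}{42} \approx 182.81$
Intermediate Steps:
$V{\left(p,F \right)} = \frac{6 + p}{-170 + F}$
$\sqrt{V{\left(43 - -4,-70 - 12 \right)} + \left(13674 - -19746\right)} = \sqrt{\frac{6 + \left(43 - -4\right)}{-170 - 82} + \left(13674 - -19746\right)} = \sqrt{\frac{6 + \left(43 + 4\right)}{-170 - 82} + \left(13674 + 19746\right)} = \sqrt{\frac{6 + 47}{-170 - 82} + 33420} = \sqrt{\frac{1}{-252} \cdot 53 + 33420} = \sqrt{\left(- \frac{1}{252}\right) 53 + 33420} = \sqrt{- \frac{53}{252} + 33420} = \sqrt{\frac{8421787}{252}} = \frac{\sqrt{58952509}}{42}$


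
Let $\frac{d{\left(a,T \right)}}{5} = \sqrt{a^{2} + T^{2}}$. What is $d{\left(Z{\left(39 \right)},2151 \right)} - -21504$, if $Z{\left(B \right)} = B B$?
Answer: $21504 + 45 \sqrt{85682} \approx 34676.0$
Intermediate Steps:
$Z{\left(B \right)} = B^{2}$
$d{\left(a,T \right)} = 5 \sqrt{T^{2} + a^{2}}$ ($d{\left(a,T \right)} = 5 \sqrt{a^{2} + T^{2}} = 5 \sqrt{T^{2} + a^{2}}$)
$d{\left(Z{\left(39 \right)},2151 \right)} - -21504 = 5 \sqrt{2151^{2} + \left(39^{2}\right)^{2}} - -21504 = 5 \sqrt{4626801 + 1521^{2}} + 21504 = 5 \sqrt{4626801 + 2313441} + 21504 = 5 \sqrt{6940242} + 21504 = 5 \cdot 9 \sqrt{85682} + 21504 = 45 \sqrt{85682} + 21504 = 21504 + 45 \sqrt{85682}$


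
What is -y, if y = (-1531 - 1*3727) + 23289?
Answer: -18031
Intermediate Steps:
y = 18031 (y = (-1531 - 3727) + 23289 = -5258 + 23289 = 18031)
-y = -1*18031 = -18031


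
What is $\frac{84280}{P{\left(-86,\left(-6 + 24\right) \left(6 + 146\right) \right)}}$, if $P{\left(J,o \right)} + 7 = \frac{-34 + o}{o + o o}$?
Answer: $- \frac{45080360640}{3744023} \approx -12041.0$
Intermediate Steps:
$P{\left(J,o \right)} = -7 + \frac{-34 + o}{o + o^{2}}$ ($P{\left(J,o \right)} = -7 + \frac{-34 + o}{o + o o} = -7 + \frac{-34 + o}{o + o^{2}}$)
$\frac{84280}{P{\left(-86,\left(-6 + 24\right) \left(6 + 146\right) \right)}} = \frac{84280}{\frac{1}{\left(-6 + 24\right) \left(6 + 146\right)} \frac{1}{1 + \left(-6 + 24\right) \left(6 + 146\right)} \left(-34 - 7 \left(\left(-6 + 24\right) \left(6 + 146\right)\right)^{2} - 6 \left(-6 + 24\right) \left(6 + 146\right)\right)} = \frac{84280}{\frac{1}{18 \cdot 152} \frac{1}{1 + 18 \cdot 152} \left(-34 - 7 \left(18 \cdot 152\right)^{2} - 6 \cdot 18 \cdot 152\right)} = \frac{84280}{\frac{1}{2736} \frac{1}{1 + 2736} \left(-34 - 7 \cdot 2736^{2} - 16416\right)} = \frac{84280}{\frac{1}{2736} \cdot \frac{1}{2737} \left(-34 - 52399872 - 16416\right)} = \frac{84280}{\frac{1}{2736} \cdot \frac{1}{2737} \left(-52416322\right)} = \frac{84280}{- \frac{3744023}{534888}} = 84280 \left(- \frac{534888}{3744023}\right) = - \frac{45080360640}{3744023}$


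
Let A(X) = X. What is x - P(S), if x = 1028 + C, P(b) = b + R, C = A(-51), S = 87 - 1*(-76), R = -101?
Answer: 915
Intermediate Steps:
S = 163 (S = 87 + 76 = 163)
C = -51
P(b) = -101 + b (P(b) = b - 101 = -101 + b)
x = 977 (x = 1028 - 51 = 977)
x - P(S) = 977 - (-101 + 163) = 977 - 1*62 = 977 - 62 = 915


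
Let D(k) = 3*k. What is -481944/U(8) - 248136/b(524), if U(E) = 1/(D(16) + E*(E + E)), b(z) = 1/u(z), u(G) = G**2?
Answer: -68217012480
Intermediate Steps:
b(z) = z**(-2) (b(z) = 1/(z**2) = z**(-2))
U(E) = 1/(48 + 2*E**2) (U(E) = 1/(3*16 + E*(E + E)) = 1/(48 + E*(2*E)) = 1/(48 + 2*E**2))
-481944/U(8) - 248136/b(524) = -481944/(1/(2*(24 + 8**2))) - 248136/(524**(-2)) = -481944/(1/(2*(24 + 64))) - 248136/1/274576 = -481944/((1/2)/88) - 248136*274576 = -481944/((1/2)*(1/88)) - 68132190336 = -481944/1/176 - 68132190336 = -481944*176 - 68132190336 = -84822144 - 68132190336 = -68217012480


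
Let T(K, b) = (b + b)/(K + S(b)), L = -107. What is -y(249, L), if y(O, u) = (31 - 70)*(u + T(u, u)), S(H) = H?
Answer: -4134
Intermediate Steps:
T(K, b) = 2*b/(K + b) (T(K, b) = (b + b)/(K + b) = (2*b)/(K + b) = 2*b/(K + b))
y(O, u) = -39 - 39*u (y(O, u) = (31 - 70)*(u + 2*u/(u + u)) = -39*(u + 2*u/((2*u))) = -39*(u + 2*u*(1/(2*u))) = -39*(u + 1) = -39*(1 + u) = -39 - 39*u)
-y(249, L) = -(-39 - 39*(-107)) = -(-39 + 4173) = -1*4134 = -4134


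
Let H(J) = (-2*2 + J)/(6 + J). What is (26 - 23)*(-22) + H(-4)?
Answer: -70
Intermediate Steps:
H(J) = (-4 + J)/(6 + J)
(26 - 23)*(-22) + H(-4) = (26 - 23)*(-22) + (-4 - 4)/(6 - 4) = 3*(-22) - 8/2 = -66 + (½)*(-8) = -66 - 4 = -70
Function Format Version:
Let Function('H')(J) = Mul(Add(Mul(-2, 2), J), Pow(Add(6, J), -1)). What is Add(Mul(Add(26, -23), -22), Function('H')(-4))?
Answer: -70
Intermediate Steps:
Function('H')(J) = Mul(Pow(Add(6, J), -1), Add(-4, J)) (Function('H')(J) = Mul(Add(-4, J), Pow(Add(6, J), -1)) = Mul(Pow(Add(6, J), -1), Add(-4, J)))
Add(Mul(Add(26, -23), -22), Function('H')(-4)) = Add(Mul(Add(26, -23), -22), Mul(Pow(Add(6, -4), -1), Add(-4, -4))) = Add(Mul(3, -22), Mul(Pow(2, -1), -8)) = Add(-66, Mul(Rational(1, 2), -8)) = Add(-66, -4) = -70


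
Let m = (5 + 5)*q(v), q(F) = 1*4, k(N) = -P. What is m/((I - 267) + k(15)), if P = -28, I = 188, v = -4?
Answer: -40/51 ≈ -0.78431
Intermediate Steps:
k(N) = 28 (k(N) = -1*(-28) = 28)
q(F) = 4
m = 40 (m = (5 + 5)*4 = 10*4 = 40)
m/((I - 267) + k(15)) = 40/((188 - 267) + 28) = 40/(-79 + 28) = 40/(-51) = 40*(-1/51) = -40/51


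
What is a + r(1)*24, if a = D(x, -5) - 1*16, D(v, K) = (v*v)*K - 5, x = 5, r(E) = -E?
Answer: -170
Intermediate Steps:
D(v, K) = -5 + K*v² (D(v, K) = v²*K - 5 = K*v² - 5 = -5 + K*v²)
a = -146 (a = (-5 - 5*5²) - 1*16 = (-5 - 5*25) - 16 = (-5 - 125) - 16 = -130 - 16 = -146)
a + r(1)*24 = -146 - 1*1*24 = -146 - 1*24 = -146 - 24 = -170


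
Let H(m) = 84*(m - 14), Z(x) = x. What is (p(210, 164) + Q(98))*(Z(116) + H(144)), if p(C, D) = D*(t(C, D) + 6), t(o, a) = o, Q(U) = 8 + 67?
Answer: 391766964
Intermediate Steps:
Q(U) = 75
p(C, D) = D*(6 + C) (p(C, D) = D*(C + 6) = D*(6 + C))
H(m) = -1176 + 84*m (H(m) = 84*(-14 + m) = -1176 + 84*m)
(p(210, 164) + Q(98))*(Z(116) + H(144)) = (164*(6 + 210) + 75)*(116 + (-1176 + 84*144)) = (164*216 + 75)*(116 + (-1176 + 12096)) = (35424 + 75)*(116 + 10920) = 35499*11036 = 391766964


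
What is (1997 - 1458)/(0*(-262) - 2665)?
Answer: -539/2665 ≈ -0.20225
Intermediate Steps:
(1997 - 1458)/(0*(-262) - 2665) = 539/(0 - 2665) = 539/(-2665) = 539*(-1/2665) = -539/2665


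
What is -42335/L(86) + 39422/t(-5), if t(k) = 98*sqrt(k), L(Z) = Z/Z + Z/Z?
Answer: -42335/2 - 19711*I*sqrt(5)/245 ≈ -21168.0 - 179.9*I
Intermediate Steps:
L(Z) = 2 (L(Z) = 1 + 1 = 2)
-42335/L(86) + 39422/t(-5) = -42335/2 + 39422/((98*sqrt(-5))) = -42335*1/2 + 39422/((98*(I*sqrt(5)))) = -42335/2 + 39422/((98*I*sqrt(5))) = -42335/2 + 39422*(-I*sqrt(5)/490) = -42335/2 - 19711*I*sqrt(5)/245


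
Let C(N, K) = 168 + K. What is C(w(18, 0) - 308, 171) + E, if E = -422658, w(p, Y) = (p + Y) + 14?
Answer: -422319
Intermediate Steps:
w(p, Y) = 14 + Y + p (w(p, Y) = (Y + p) + 14 = 14 + Y + p)
C(w(18, 0) - 308, 171) + E = (168 + 171) - 422658 = 339 - 422658 = -422319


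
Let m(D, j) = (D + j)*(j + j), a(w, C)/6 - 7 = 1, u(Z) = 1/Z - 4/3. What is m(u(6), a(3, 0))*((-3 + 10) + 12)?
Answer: 85424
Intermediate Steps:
u(Z) = -4/3 + 1/Z (u(Z) = 1/Z - 4*⅓ = 1/Z - 4/3 = -4/3 + 1/Z)
a(w, C) = 48 (a(w, C) = 42 + 6*1 = 42 + 6 = 48)
m(D, j) = 2*j*(D + j) (m(D, j) = (D + j)*(2*j) = 2*j*(D + j))
m(u(6), a(3, 0))*((-3 + 10) + 12) = (2*48*((-4/3 + 1/6) + 48))*((-3 + 10) + 12) = (2*48*((-4/3 + ⅙) + 48))*(7 + 12) = (2*48*(-7/6 + 48))*19 = (2*48*(281/6))*19 = 4496*19 = 85424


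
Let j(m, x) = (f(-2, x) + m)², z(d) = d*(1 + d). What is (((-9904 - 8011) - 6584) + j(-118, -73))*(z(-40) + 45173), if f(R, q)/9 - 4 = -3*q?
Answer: 165613433526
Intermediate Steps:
f(R, q) = 36 - 27*q (f(R, q) = 36 + 9*(-3*q) = 36 - 27*q)
j(m, x) = (36 + m - 27*x)² (j(m, x) = ((36 - 27*x) + m)² = (36 + m - 27*x)²)
(((-9904 - 8011) - 6584) + j(-118, -73))*(z(-40) + 45173) = (((-9904 - 8011) - 6584) + (36 - 118 - 27*(-73))²)*(-40*(1 - 40) + 45173) = ((-17915 - 6584) + (36 - 118 + 1971)²)*(-40*(-39) + 45173) = (-24499 + 1889²)*(1560 + 45173) = (-24499 + 3568321)*46733 = 3543822*46733 = 165613433526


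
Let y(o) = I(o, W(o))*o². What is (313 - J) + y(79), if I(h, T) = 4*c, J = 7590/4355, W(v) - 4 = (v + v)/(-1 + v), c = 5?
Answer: 108989325/871 ≈ 1.2513e+5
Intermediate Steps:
W(v) = 4 + 2*v/(-1 + v) (W(v) = 4 + (v + v)/(-1 + v) = 4 + (2*v)/(-1 + v) = 4 + 2*v/(-1 + v))
J = 1518/871 (J = 7590*(1/4355) = 1518/871 ≈ 1.7428)
I(h, T) = 20 (I(h, T) = 4*5 = 20)
y(o) = 20*o²
(313 - J) + y(79) = (313 - 1*1518/871) + 20*79² = (313 - 1518/871) + 20*6241 = 271105/871 + 124820 = 108989325/871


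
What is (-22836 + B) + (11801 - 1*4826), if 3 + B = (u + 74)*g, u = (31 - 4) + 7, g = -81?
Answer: -24612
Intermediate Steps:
u = 34 (u = 27 + 7 = 34)
B = -8751 (B = -3 + (34 + 74)*(-81) = -3 + 108*(-81) = -3 - 8748 = -8751)
(-22836 + B) + (11801 - 1*4826) = (-22836 - 8751) + (11801 - 1*4826) = -31587 + (11801 - 4826) = -31587 + 6975 = -24612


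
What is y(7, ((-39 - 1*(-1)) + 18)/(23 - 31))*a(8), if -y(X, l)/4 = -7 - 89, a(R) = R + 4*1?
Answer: 4608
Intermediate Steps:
a(R) = 4 + R (a(R) = R + 4 = 4 + R)
y(X, l) = 384 (y(X, l) = -4*(-7 - 89) = -4*(-96) = 384)
y(7, ((-39 - 1*(-1)) + 18)/(23 - 31))*a(8) = 384*(4 + 8) = 384*12 = 4608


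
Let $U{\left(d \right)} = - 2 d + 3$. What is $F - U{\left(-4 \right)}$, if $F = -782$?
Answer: $-793$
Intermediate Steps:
$U{\left(d \right)} = 3 - 2 d$
$F - U{\left(-4 \right)} = -782 - \left(3 - -8\right) = -782 - \left(3 + 8\right) = -782 - 11 = -793$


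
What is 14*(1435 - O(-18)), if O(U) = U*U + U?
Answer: 15806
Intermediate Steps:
O(U) = U + U**2 (O(U) = U**2 + U = U + U**2)
14*(1435 - O(-18)) = 14*(1435 - (-18)*(1 - 18)) = 14*(1435 - (-18)*(-17)) = 14*(1435 - 1*306) = 14*(1435 - 306) = 14*1129 = 15806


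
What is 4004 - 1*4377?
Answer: -373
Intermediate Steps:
4004 - 1*4377 = 4004 - 4377 = -373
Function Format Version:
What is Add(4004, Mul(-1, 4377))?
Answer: -373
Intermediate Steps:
Add(4004, Mul(-1, 4377)) = Add(4004, -4377) = -373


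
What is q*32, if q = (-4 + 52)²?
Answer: 73728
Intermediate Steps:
q = 2304 (q = 48² = 2304)
q*32 = 2304*32 = 73728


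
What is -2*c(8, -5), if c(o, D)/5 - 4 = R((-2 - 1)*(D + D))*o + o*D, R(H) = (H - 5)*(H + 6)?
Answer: -71640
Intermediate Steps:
R(H) = (-5 + H)*(6 + H)
c(o, D) = 20 + 5*D*o + 5*o*(-30 - 6*D + 36*D**2) (c(o, D) = 20 + 5*((-30 + (-2 - 1)*(D + D) + ((-2 - 1)*(D + D))**2)*o + o*D) = 20 + 5*((-30 - 6*D + (-6*D)**2)*o + D*o) = 20 + 5*((-30 - 6*D + 36*D**2)*o + D*o) = 20 + 5*(o*(-30 - 6*D + 36*D**2) + D*o) = 20 + 5*(D*o + o*(-30 - 6*D + 36*D**2)) = 20 + (5*D*o + 5*o*(-30 - 6*D + 36*D**2)) = 20 + 5*D*o + 5*o*(-30 - 6*D + 36*D**2))
-2*c(8, -5) = -2*(20 - 150*8 - 25*(-5)*8 + 180*8*(-5)**2) = -2*(20 - 1200 + 1000 + 180*8*25) = -2*(20 - 1200 + 1000 + 36000) = -2*35820 = -71640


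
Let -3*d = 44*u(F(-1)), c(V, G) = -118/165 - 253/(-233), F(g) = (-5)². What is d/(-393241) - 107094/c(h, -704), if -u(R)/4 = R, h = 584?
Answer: -4857189609718490/16812232473 ≈ -2.8891e+5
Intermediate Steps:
F(g) = 25
u(R) = -4*R
c(V, G) = 14251/38445 (c(V, G) = -118*1/165 - 253*(-1/233) = -118/165 + 253/233 = 14251/38445)
d = 4400/3 (d = -44*(-4*25)/3 = -44*(-100)/3 = -⅓*(-4400) = 4400/3 ≈ 1466.7)
d/(-393241) - 107094/c(h, -704) = (4400/3)/(-393241) - 107094/14251/38445 = (4400/3)*(-1/393241) - 107094*38445/14251 = -4400/1179723 - 4117228830/14251 = -4857189609718490/16812232473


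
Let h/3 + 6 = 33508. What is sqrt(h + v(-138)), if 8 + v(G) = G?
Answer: 2*sqrt(25090) ≈ 316.80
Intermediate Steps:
h = 100506 (h = -18 + 3*33508 = -18 + 100524 = 100506)
v(G) = -8 + G
sqrt(h + v(-138)) = sqrt(100506 + (-8 - 138)) = sqrt(100506 - 146) = sqrt(100360) = 2*sqrt(25090)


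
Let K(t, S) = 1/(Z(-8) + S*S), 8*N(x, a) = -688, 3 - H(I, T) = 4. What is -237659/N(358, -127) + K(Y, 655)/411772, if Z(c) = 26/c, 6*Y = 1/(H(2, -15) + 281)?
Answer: 976386872410235/353318288082 ≈ 2763.5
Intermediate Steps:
H(I, T) = -1 (H(I, T) = 3 - 1*4 = 3 - 4 = -1)
N(x, a) = -86 (N(x, a) = (⅛)*(-688) = -86)
Y = 1/1680 (Y = 1/(6*(-1 + 281)) = (⅙)/280 = (⅙)*(1/280) = 1/1680 ≈ 0.00059524)
K(t, S) = 1/(-13/4 + S²) (K(t, S) = 1/(26/(-8) + S*S) = 1/(26*(-⅛) + S²) = 1/(-13/4 + S²))
-237659/N(358, -127) + K(Y, 655)/411772 = -237659/(-86) + (4/(-13 + 4*655²))/411772 = -237659*(-1/86) + (4/(-13 + 4*429025))*(1/411772) = 237659/86 + (4/(-13 + 1716100))*(1/411772) = 237659/86 + (4/1716087)*(1/411772) = 237659/86 + 1/176659144041 = 976386872410235/353318288082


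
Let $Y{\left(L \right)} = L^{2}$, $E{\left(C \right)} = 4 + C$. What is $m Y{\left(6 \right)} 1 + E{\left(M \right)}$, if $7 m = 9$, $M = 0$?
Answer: $\frac{352}{7} \approx 50.286$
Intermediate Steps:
$m = \frac{9}{7}$ ($m = \frac{1}{7} \cdot 9 = \frac{9}{7} \approx 1.2857$)
$m Y{\left(6 \right)} 1 + E{\left(M \right)} = \frac{9 \cdot 6^{2} \cdot 1}{7} + \left(4 + 0\right) = \frac{9 \cdot 36 \cdot 1}{7} + 4 = \frac{9}{7} \cdot 36 + 4 = \frac{324}{7} + 4 = \frac{352}{7}$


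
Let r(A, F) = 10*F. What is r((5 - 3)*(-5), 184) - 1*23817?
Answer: -21977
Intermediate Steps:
r((5 - 3)*(-5), 184) - 1*23817 = 10*184 - 1*23817 = 1840 - 23817 = -21977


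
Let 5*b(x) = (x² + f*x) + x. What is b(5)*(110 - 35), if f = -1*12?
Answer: -450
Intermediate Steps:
f = -12
b(x) = -11*x/5 + x²/5 (b(x) = ((x² - 12*x) + x)/5 = (x² - 11*x)/5 = -11*x/5 + x²/5)
b(5)*(110 - 35) = ((⅕)*5*(-11 + 5))*(110 - 35) = ((⅕)*5*(-6))*75 = -6*75 = -450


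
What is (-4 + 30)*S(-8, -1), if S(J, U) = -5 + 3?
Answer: -52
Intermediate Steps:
S(J, U) = -2
(-4 + 30)*S(-8, -1) = (-4 + 30)*(-2) = 26*(-2) = -52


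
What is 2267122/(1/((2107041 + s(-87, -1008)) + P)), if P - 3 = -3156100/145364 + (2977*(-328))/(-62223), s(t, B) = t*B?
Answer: 11251349078877942293402/2261246043 ≈ 4.9757e+12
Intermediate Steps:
s(t, B) = B*t
P = -6826376950/2261246043 (P = 3 + (-3156100/145364 + (2977*(-328))/(-62223)) = 3 + (-3156100*1/145364 - 976456*(-1/62223)) = 3 + (-789025/36341 + 976456/62223) = 3 - 13610115079/2261246043 = -6826376950/2261246043 ≈ -3.0189)
2267122/(1/((2107041 + s(-87, -1008)) + P)) = 2267122/(1/((2107041 - 1008*(-87)) - 6826376950/2261246043)) = 2267122/(1/((2107041 + 87696) - 6826376950/2261246043)) = 2267122/(1/(2194737 - 6826376950/2261246043)) = 2267122/(1/(4962833530298741/2261246043)) = 2267122/(2261246043/4962833530298741) = 2267122*(4962833530298741/2261246043) = 11251349078877942293402/2261246043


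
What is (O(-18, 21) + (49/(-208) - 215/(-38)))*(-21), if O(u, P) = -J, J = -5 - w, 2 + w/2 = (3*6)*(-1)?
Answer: 2454711/3952 ≈ 621.13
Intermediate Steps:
w = -40 (w = -4 + 2*((3*6)*(-1)) = -4 + 2*(18*(-1)) = -4 + 2*(-18) = -4 - 36 = -40)
J = 35 (J = -5 - 1*(-40) = -5 + 40 = 35)
O(u, P) = -35 (O(u, P) = -1*35 = -35)
(O(-18, 21) + (49/(-208) - 215/(-38)))*(-21) = (-35 + (49/(-208) - 215/(-38)))*(-21) = (-35 + (49*(-1/208) - 215*(-1/38)))*(-21) = (-35 + (-49/208 + 215/38))*(-21) = (-35 + 21429/3952)*(-21) = -116891/3952*(-21) = 2454711/3952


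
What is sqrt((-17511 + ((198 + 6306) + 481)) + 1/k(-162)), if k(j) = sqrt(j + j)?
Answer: sqrt(-378936 - 2*I)/6 ≈ 0.00027075 - 102.6*I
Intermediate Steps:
k(j) = sqrt(2)*sqrt(j) (k(j) = sqrt(2*j) = sqrt(2)*sqrt(j))
sqrt((-17511 + ((198 + 6306) + 481)) + 1/k(-162)) = sqrt((-17511 + ((198 + 6306) + 481)) + 1/(sqrt(2)*sqrt(-162))) = sqrt((-17511 + (6504 + 481)) + 1/(sqrt(2)*(9*I*sqrt(2)))) = sqrt((-17511 + 6985) + 1/(18*I)) = sqrt(-10526 - I/18)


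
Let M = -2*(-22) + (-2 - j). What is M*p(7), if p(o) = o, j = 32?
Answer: 70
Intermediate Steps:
M = 10 (M = -2*(-22) + (-2 - 1*32) = 44 + (-2 - 32) = 44 - 34 = 10)
M*p(7) = 10*7 = 70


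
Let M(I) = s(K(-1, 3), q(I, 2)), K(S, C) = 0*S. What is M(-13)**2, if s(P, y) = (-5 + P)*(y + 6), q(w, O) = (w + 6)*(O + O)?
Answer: 12100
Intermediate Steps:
K(S, C) = 0
q(w, O) = 2*O*(6 + w) (q(w, O) = (6 + w)*(2*O) = 2*O*(6 + w))
s(P, y) = (-5 + P)*(6 + y)
M(I) = -150 - 20*I (M(I) = -30 - 10*2*(6 + I) + 6*0 + 0*(2*2*(6 + I)) = -30 - 5*(24 + 4*I) + 0 + 0*(24 + 4*I) = -30 + (-120 - 20*I) + 0 + 0 = -150 - 20*I)
M(-13)**2 = (-150 - 20*(-13))**2 = (-150 + 260)**2 = 110**2 = 12100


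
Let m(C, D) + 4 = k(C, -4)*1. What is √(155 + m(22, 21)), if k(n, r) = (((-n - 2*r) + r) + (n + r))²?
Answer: √151 ≈ 12.288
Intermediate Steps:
k(n, r) = 0 (k(n, r) = ((-n - r) + (n + r))² = 0² = 0)
m(C, D) = -4 (m(C, D) = -4 + 0*1 = -4 + 0 = -4)
√(155 + m(22, 21)) = √(155 - 4) = √151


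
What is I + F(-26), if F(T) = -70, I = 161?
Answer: 91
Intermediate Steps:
I + F(-26) = 161 - 70 = 91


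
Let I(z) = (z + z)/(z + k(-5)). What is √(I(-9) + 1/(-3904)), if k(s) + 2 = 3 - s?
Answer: √1428803/488 ≈ 2.4494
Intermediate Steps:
k(s) = 1 - s (k(s) = -2 + (3 - s) = 1 - s)
I(z) = 2*z/(6 + z) (I(z) = (z + z)/(z + (1 - 1*(-5))) = (2*z)/(z + (1 + 5)) = (2*z)/(z + 6) = (2*z)/(6 + z) = 2*z/(6 + z))
√(I(-9) + 1/(-3904)) = √(2*(-9)/(6 - 9) + 1/(-3904)) = √(2*(-9)/(-3) - 1/3904) = √(2*(-9)*(-⅓) - 1/3904) = √(6 - 1/3904) = √(23423/3904) = √1428803/488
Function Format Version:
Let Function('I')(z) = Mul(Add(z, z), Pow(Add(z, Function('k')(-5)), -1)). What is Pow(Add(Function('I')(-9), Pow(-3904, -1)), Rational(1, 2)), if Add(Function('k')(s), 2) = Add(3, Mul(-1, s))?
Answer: Mul(Rational(1, 488), Pow(1428803, Rational(1, 2))) ≈ 2.4494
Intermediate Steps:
Function('k')(s) = Add(1, Mul(-1, s)) (Function('k')(s) = Add(-2, Add(3, Mul(-1, s))) = Add(1, Mul(-1, s)))
Function('I')(z) = Mul(2, z, Pow(Add(6, z), -1)) (Function('I')(z) = Mul(Add(z, z), Pow(Add(z, Add(1, Mul(-1, -5))), -1)) = Mul(Mul(2, z), Pow(Add(z, Add(1, 5)), -1)) = Mul(Mul(2, z), Pow(Add(z, 6), -1)) = Mul(Mul(2, z), Pow(Add(6, z), -1)) = Mul(2, z, Pow(Add(6, z), -1)))
Pow(Add(Function('I')(-9), Pow(-3904, -1)), Rational(1, 2)) = Pow(Add(Mul(2, -9, Pow(Add(6, -9), -1)), Pow(-3904, -1)), Rational(1, 2)) = Pow(Add(Mul(2, -9, Pow(-3, -1)), Rational(-1, 3904)), Rational(1, 2)) = Pow(Add(Mul(2, -9, Rational(-1, 3)), Rational(-1, 3904)), Rational(1, 2)) = Pow(Add(6, Rational(-1, 3904)), Rational(1, 2)) = Pow(Rational(23423, 3904), Rational(1, 2)) = Mul(Rational(1, 488), Pow(1428803, Rational(1, 2)))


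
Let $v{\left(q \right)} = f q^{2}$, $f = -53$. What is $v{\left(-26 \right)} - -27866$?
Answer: $-7962$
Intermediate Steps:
$v{\left(q \right)} = - 53 q^{2}$
$v{\left(-26 \right)} - -27866 = - 53 \left(-26\right)^{2} - -27866 = \left(-53\right) 676 + 27866 = -35828 + 27866 = -7962$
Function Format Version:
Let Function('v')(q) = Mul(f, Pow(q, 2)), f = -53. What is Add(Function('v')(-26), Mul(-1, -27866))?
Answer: -7962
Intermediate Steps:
Function('v')(q) = Mul(-53, Pow(q, 2))
Add(Function('v')(-26), Mul(-1, -27866)) = Add(Mul(-53, Pow(-26, 2)), Mul(-1, -27866)) = Add(Mul(-53, 676), 27866) = Add(-35828, 27866) = -7962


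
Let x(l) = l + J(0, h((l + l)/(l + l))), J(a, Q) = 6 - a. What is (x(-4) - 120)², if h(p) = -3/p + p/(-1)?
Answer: 13924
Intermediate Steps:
h(p) = -p - 3/p (h(p) = -3/p + p*(-1) = -3/p - p = -p - 3/p)
x(l) = 6 + l (x(l) = l + (6 - 1*0) = l + (6 + 0) = l + 6 = 6 + l)
(x(-4) - 120)² = ((6 - 4) - 120)² = (2 - 120)² = (-118)² = 13924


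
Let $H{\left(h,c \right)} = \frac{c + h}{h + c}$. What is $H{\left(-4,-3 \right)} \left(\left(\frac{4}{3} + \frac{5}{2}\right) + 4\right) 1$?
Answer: $\frac{47}{6} \approx 7.8333$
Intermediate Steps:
$H{\left(h,c \right)} = 1$ ($H{\left(h,c \right)} = \frac{c + h}{c + h} = 1$)
$H{\left(-4,-3 \right)} \left(\left(\frac{4}{3} + \frac{5}{2}\right) + 4\right) 1 = 1 \left(\left(\frac{4}{3} + \frac{5}{2}\right) + 4\right) 1 = 1 \left(\frac{23}{6} + 4\right) 1 = 1 \cdot \frac{47}{6} \cdot 1 = 1 \cdot \frac{47}{6} = \frac{47}{6}$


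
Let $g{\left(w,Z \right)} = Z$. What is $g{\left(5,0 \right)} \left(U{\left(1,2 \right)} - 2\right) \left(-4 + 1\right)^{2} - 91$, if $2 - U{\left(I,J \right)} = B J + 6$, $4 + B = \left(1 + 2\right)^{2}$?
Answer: $-91$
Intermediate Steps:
$B = 5$ ($B = -4 + \left(1 + 2\right)^{2} = -4 + 3^{2} = -4 + 9 = 5$)
$U{\left(I,J \right)} = -4 - 5 J$ ($U{\left(I,J \right)} = 2 - \left(5 J + 6\right) = 2 - \left(6 + 5 J\right) = -4 - 5 J$)
$g{\left(5,0 \right)} \left(U{\left(1,2 \right)} - 2\right) \left(-4 + 1\right)^{2} - 91 = 0 \left(\left(-4 - 10\right) - 2\right) \left(-4 + 1\right)^{2} - 91 = 0 \left(\left(-4 - 10\right) - 2\right) \left(-3\right)^{2} - 91 = 0 \left(-14 - 2\right) 9 - 91 = 0 \left(-16\right) 9 - 91 = 0 \cdot 9 - 91 = 0 - 91 = -91$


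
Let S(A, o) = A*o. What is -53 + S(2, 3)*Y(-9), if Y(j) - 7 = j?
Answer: -65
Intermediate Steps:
Y(j) = 7 + j
-53 + S(2, 3)*Y(-9) = -53 + (2*3)*(7 - 9) = -53 + 6*(-2) = -53 - 12 = -65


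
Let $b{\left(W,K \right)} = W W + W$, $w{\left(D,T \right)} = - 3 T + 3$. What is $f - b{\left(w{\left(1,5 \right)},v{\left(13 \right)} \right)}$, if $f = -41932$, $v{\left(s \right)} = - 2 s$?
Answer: $-42064$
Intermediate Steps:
$w{\left(D,T \right)} = 3 - 3 T$
$b{\left(W,K \right)} = W + W^{2}$ ($b{\left(W,K \right)} = W^{2} + W = W + W^{2}$)
$f - b{\left(w{\left(1,5 \right)},v{\left(13 \right)} \right)} = -41932 - \left(3 - 15\right) \left(1 + \left(3 - 15\right)\right) = -41932 - - 12 \left(1 - 12\right) = -41932 - \left(-12\right) \left(-11\right) = -41932 - 132 = -42064$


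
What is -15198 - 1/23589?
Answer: -358505623/23589 ≈ -15198.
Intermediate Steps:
-15198 - 1/23589 = -358505623/23589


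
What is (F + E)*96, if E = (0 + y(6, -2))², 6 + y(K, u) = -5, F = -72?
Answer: 4704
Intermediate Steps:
y(K, u) = -11 (y(K, u) = -6 - 5 = -11)
E = 121 (E = (0 - 11)² = (-11)² = 121)
(F + E)*96 = (-72 + 121)*96 = 49*96 = 4704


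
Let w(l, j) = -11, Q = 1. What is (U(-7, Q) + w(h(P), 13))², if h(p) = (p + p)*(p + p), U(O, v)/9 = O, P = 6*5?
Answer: 5476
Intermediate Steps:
P = 30
U(O, v) = 9*O
h(p) = 4*p² (h(p) = (2*p)*(2*p) = 4*p²)
(U(-7, Q) + w(h(P), 13))² = (9*(-7) - 11)² = (-63 - 11)² = (-74)² = 5476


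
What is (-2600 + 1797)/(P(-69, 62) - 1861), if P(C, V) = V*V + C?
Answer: -73/174 ≈ -0.41954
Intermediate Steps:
P(C, V) = C + V² (P(C, V) = V² + C = C + V²)
(-2600 + 1797)/(P(-69, 62) - 1861) = (-2600 + 1797)/((-69 + 62²) - 1861) = -803/((-69 + 3844) - 1861) = -803/(3775 - 1861) = -803/1914 = -803*1/1914 = -73/174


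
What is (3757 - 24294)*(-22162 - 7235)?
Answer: 603726189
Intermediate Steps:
(3757 - 24294)*(-22162 - 7235) = -20537*(-29397) = 603726189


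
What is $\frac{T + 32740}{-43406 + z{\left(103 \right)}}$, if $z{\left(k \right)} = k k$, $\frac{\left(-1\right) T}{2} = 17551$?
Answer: $\frac{2362}{32797} \approx 0.072019$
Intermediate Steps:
$T = -35102$ ($T = \left(-2\right) 17551 = -35102$)
$z{\left(k \right)} = k^{2}$
$\frac{T + 32740}{-43406 + z{\left(103 \right)}} = \frac{-35102 + 32740}{-43406 + 103^{2}} = - \frac{2362}{-43406 + 10609} = - \frac{2362}{-32797} = \left(-2362\right) \left(- \frac{1}{32797}\right) = \frac{2362}{32797}$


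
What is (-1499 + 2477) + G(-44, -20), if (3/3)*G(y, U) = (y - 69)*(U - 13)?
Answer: 4707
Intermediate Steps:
G(y, U) = (-69 + y)*(-13 + U) (G(y, U) = (y - 69)*(U - 13) = (-69 + y)*(-13 + U))
(-1499 + 2477) + G(-44, -20) = (-1499 + 2477) + (897 - 69*(-20) - 13*(-44) - 20*(-44)) = 978 + (897 + 1380 + 572 + 880) = 978 + 3729 = 4707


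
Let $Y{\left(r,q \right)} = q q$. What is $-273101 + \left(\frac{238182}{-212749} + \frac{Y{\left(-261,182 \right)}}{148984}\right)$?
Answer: $- \frac{2164072884868957}{7924049254} \approx -2.731 \cdot 10^{5}$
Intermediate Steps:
$Y{\left(r,q \right)} = q^{2}$
$-273101 + \left(\frac{238182}{-212749} + \frac{Y{\left(-261,182 \right)}}{148984}\right) = -273101 + \left(\frac{238182}{-212749} + \frac{182^{2}}{148984}\right) = -273101 + \left(238182 \left(- \frac{1}{212749}\right) + 33124 \cdot \frac{1}{148984}\right) = -273101 + \left(- \frac{238182}{212749} + \frac{8281}{37246}\right) = -273101 - \frac{7109552303}{7924049254} = - \frac{2164072884868957}{7924049254}$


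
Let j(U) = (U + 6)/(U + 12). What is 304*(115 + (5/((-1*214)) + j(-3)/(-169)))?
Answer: 1896127192/54249 ≈ 34952.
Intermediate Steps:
j(U) = (6 + U)/(12 + U)
304*(115 + (5/((-1*214)) + j(-3)/(-169))) = 304*(115 + (5/((-1*214)) + ((6 - 3)/(12 - 3))/(-169))) = 304*(115 + (5/(-214) + (3/9)*(-1/169))) = 304*(115 + (5*(-1/214) + ((⅑)*3)*(-1/169))) = 304*(115 + (-5/214 + (⅓)*(-1/169))) = 304*(115 + (-5/214 - 1/507)) = 304*(115 - 2749/108498) = 304*(12474521/108498) = 1896127192/54249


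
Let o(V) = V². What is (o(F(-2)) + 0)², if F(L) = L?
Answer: 16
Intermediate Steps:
(o(F(-2)) + 0)² = ((-2)² + 0)² = (4 + 0)² = 4² = 16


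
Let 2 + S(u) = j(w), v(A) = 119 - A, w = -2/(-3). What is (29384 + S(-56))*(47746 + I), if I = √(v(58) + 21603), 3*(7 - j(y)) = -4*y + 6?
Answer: 12628387286/9 + 1057964*√1354/9 ≈ 1.4075e+9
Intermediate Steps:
w = ⅔ (w = -2*(-⅓) = ⅔ ≈ 0.66667)
j(y) = 5 + 4*y/3 (j(y) = 7 - (-4*y + 6)/3 = 7 - (6 - 4*y)/3 = 7 + (-2 + 4*y/3) = 5 + 4*y/3)
S(u) = 35/9 (S(u) = -2 + (5 + (4/3)*(⅔)) = -2 + (5 + 8/9) = -2 + 53/9 = 35/9)
I = 4*√1354 (I = √((119 - 1*58) + 21603) = √((119 - 58) + 21603) = √(61 + 21603) = √21664 = 4*√1354 ≈ 147.19)
(29384 + S(-56))*(47746 + I) = (29384 + 35/9)*(47746 + 4*√1354) = 264491*(47746 + 4*√1354)/9 = 12628387286/9 + 1057964*√1354/9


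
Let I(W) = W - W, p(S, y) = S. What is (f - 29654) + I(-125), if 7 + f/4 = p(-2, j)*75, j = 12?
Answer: -30282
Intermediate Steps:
f = -628 (f = -28 + 4*(-2*75) = -28 + 4*(-150) = -28 - 600 = -628)
I(W) = 0
(f - 29654) + I(-125) = (-628 - 29654) + 0 = -30282 + 0 = -30282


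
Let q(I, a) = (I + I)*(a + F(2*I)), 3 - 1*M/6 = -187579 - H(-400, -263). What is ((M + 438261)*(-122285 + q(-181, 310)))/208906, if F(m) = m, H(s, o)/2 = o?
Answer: -161460926217/208906 ≈ -7.7289e+5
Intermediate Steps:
H(s, o) = 2*o
M = 1122336 (M = 18 - 6*(-187579 - 2*(-263)) = 18 - 6*(-187579 - 1*(-526)) = 18 - 6*(-187579 + 526) = 18 - 6*(-187053) = 18 + 1122318 = 1122336)
q(I, a) = 2*I*(a + 2*I) (q(I, a) = (I + I)*(a + 2*I) = (2*I)*(a + 2*I) = 2*I*(a + 2*I))
((M + 438261)*(-122285 + q(-181, 310)))/208906 = ((1122336 + 438261)*(-122285 + 2*(-181)*(310 + 2*(-181))))/208906 = (1560597*(-122285 + 2*(-181)*(310 - 362)))*(1/208906) = (1560597*(-122285 + 2*(-181)*(-52)))*(1/208906) = (1560597*(-122285 + 18824))*(1/208906) = (1560597*(-103461))*(1/208906) = -161460926217*1/208906 = -161460926217/208906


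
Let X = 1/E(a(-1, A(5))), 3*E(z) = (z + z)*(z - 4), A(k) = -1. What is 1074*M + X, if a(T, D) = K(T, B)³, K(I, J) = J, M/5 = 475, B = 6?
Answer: 77869296001/30528 ≈ 2.5508e+6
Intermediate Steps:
M = 2375 (M = 5*475 = 2375)
a(T, D) = 216 (a(T, D) = 6³ = 216)
E(z) = 2*z*(-4 + z)/3 (E(z) = ((z + z)*(z - 4))/3 = ((2*z)*(-4 + z))/3 = (2*z*(-4 + z))/3 = 2*z*(-4 + z)/3)
X = 1/30528 (X = 1/((⅔)*216*(-4 + 216)) = 1/((⅔)*216*212) = 1/30528 ≈ 3.2757e-5)
1074*M + X = 1074*2375 + 1/30528 = 2550750 + 1/30528 = 77869296001/30528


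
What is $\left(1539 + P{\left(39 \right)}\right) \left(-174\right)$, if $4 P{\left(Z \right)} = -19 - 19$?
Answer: $-266133$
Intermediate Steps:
$P{\left(Z \right)} = - \frac{19}{2}$ ($P{\left(Z \right)} = \frac{-19 - 19}{4} = \frac{1}{4} \left(-38\right) = - \frac{19}{2}$)
$\left(1539 + P{\left(39 \right)}\right) \left(-174\right) = \left(1539 - \frac{19}{2}\right) \left(-174\right) = \frac{3059}{2} \left(-174\right) = -266133$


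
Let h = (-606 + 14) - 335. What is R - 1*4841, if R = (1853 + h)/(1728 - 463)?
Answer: -6122939/1265 ≈ -4840.3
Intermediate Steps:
h = -927 (h = -592 - 335 = -927)
R = 926/1265 (R = (1853 - 927)/(1728 - 463) = 926/1265 ≈ 0.73202)
R - 1*4841 = 926/1265 - 1*4841 = 926/1265 - 4841 = -6122939/1265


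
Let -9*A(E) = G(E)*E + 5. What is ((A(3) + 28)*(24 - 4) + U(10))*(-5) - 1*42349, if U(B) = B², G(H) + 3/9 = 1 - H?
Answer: -411041/9 ≈ -45671.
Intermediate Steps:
G(H) = ⅔ - H (G(H) = -⅓ + (1 - H) = ⅔ - H)
A(E) = -5/9 - E*(⅔ - E)/9 (A(E) = -((⅔ - E)*E + 5)/9 = -(E*(⅔ - E) + 5)/9 = -(5 + E*(⅔ - E))/9 = -5/9 - E*(⅔ - E)/9)
((A(3) + 28)*(24 - 4) + U(10))*(-5) - 1*42349 = (((-5/9 + (1/27)*3*(-2 + 3*3)) + 28)*(24 - 4) + 10²)*(-5) - 1*42349 = (((-5/9 + (1/27)*3*(-2 + 9)) + 28)*20 + 100)*(-5) - 42349 = (((-5/9 + (1/27)*3*7) + 28)*20 + 100)*(-5) - 42349 = (((-5/9 + 7/9) + 28)*20 + 100)*(-5) - 42349 = ((2/9 + 28)*20 + 100)*(-5) - 42349 = ((254/9)*20 + 100)*(-5) - 42349 = (5080/9 + 100)*(-5) - 42349 = (5980/9)*(-5) - 42349 = -29900/9 - 42349 = -411041/9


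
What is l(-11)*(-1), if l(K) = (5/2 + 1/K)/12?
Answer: -53/264 ≈ -0.20076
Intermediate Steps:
l(K) = 5/24 + 1/(12*K) (l(K) = (5*(1/2) + 1/K)*(1/12) = (5/2 + 1/K)*(1/12) = 5/24 + 1/(12*K))
l(-11)*(-1) = ((1/24)*(2 + 5*(-11))/(-11))*(-1) = ((1/24)*(-1/11)*(2 - 55))*(-1) = ((1/24)*(-1/11)*(-53))*(-1) = (53/264)*(-1) = -53/264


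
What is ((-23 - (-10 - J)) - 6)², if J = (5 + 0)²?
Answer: 36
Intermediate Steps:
J = 25 (J = 5² = 25)
((-23 - (-10 - J)) - 6)² = ((-23 - (-10 - 1*25)) - 6)² = ((-23 - (-10 - 25)) - 6)² = ((-23 - 1*(-35)) - 6)² = ((-23 + 35) - 6)² = (12 - 6)² = 6² = 36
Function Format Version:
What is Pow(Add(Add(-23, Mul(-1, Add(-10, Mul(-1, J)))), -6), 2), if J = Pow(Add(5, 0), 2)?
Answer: 36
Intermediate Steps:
J = 25 (J = Pow(5, 2) = 25)
Pow(Add(Add(-23, Mul(-1, Add(-10, Mul(-1, J)))), -6), 2) = Pow(Add(Add(-23, Mul(-1, Add(-10, Mul(-1, 25)))), -6), 2) = Pow(Add(Add(-23, Mul(-1, Add(-10, -25))), -6), 2) = Pow(Add(Add(-23, Mul(-1, -35)), -6), 2) = Pow(Add(Add(-23, 35), -6), 2) = Pow(Add(12, -6), 2) = Pow(6, 2) = 36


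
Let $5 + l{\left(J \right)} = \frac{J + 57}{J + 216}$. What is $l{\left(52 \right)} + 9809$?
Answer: $\frac{2627581}{268} \approx 9804.4$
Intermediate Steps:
$l{\left(J \right)} = -5 + \frac{57 + J}{216 + J}$ ($l{\left(J \right)} = -5 + \frac{J + 57}{J + 216} = -5 + \frac{57 + J}{216 + J}$)
$l{\left(52 \right)} + 9809 = \frac{-1023 - 208}{216 + 52} + 9809 = \frac{-1023 - 208}{268} + 9809 = \frac{1}{268} \left(-1231\right) + 9809 = - \frac{1231}{268} + 9809 = \frac{2627581}{268}$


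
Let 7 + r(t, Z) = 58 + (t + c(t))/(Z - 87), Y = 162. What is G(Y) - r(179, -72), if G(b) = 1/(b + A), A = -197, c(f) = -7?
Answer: -277954/5565 ≈ -49.947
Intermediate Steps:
G(b) = 1/(-197 + b) (G(b) = 1/(b - 197) = 1/(-197 + b))
r(t, Z) = 51 + (-7 + t)/(-87 + Z) (r(t, Z) = -7 + (58 + (t - 7)/(Z - 87)) = -7 + (58 + (-7 + t)/(-87 + Z)) = 51 + (-7 + t)/(-87 + Z))
G(Y) - r(179, -72) = 1/(-197 + 162) - (-4444 + 179 + 51*(-72))/(-87 - 72) = 1/(-35) - (-4444 + 179 - 3672)/(-159) = -1/35 - (-1)*(-7937)/159 = -1/35 - 1*7937/159 = -1/35 - 7937/159 = -277954/5565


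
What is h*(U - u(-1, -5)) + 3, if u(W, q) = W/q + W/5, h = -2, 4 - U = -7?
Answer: -19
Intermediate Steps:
U = 11 (U = 4 - 1*(-7) = 4 + 7 = 11)
u(W, q) = W/5 + W/q (u(W, q) = W/q + W*(⅕) = W/q + W/5 = W/5 + W/q)
h*(U - u(-1, -5)) + 3 = -2*(11 - ((⅕)*(-1) - 1/(-5))) + 3 = -2*(11 - (-⅕ - 1*(-⅕))) + 3 = -2*(11 - (-⅕ + ⅕)) + 3 = -2*(11 - 1*0) + 3 = -2*(11 + 0) + 3 = -2*11 + 3 = -22 + 3 = -19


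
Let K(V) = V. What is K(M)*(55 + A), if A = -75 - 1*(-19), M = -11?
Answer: 11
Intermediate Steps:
A = -56 (A = -75 + 19 = -56)
K(M)*(55 + A) = -11*(55 - 56) = -11*(-1) = 11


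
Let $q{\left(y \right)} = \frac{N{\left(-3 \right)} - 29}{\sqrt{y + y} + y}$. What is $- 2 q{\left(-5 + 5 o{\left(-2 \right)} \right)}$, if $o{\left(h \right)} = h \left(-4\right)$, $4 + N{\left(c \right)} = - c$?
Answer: $\frac{20}{11} - \frac{4 \sqrt{70}}{77} \approx 1.3836$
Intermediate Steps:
$N{\left(c \right)} = -4 - c$
$o{\left(h \right)} = - 4 h$
$q{\left(y \right)} = - \frac{30}{y + \sqrt{2} \sqrt{y}}$ ($q{\left(y \right)} = \frac{\left(-4 - -3\right) - 29}{\sqrt{y + y} + y} = \frac{\left(-4 + 3\right) - 29}{\sqrt{2 y} + y} = \frac{-1 - 29}{\sqrt{2} \sqrt{y} + y} = - \frac{30}{y + \sqrt{2} \sqrt{y}}$)
$- 2 q{\left(-5 + 5 o{\left(-2 \right)} \right)} = - 2 \left(- \frac{30}{\left(-5 + 5 \left(\left(-4\right) \left(-2\right)\right)\right) + \sqrt{2} \sqrt{-5 + 5 \left(\left(-4\right) \left(-2\right)\right)}}\right) = - 2 \left(- \frac{30}{\left(-5 + 5 \cdot 8\right) + \sqrt{2} \sqrt{-5 + 5 \cdot 8}}\right) = - 2 \left(- \frac{30}{\left(-5 + 40\right) + \sqrt{2} \sqrt{-5 + 40}}\right) = - 2 \left(- \frac{30}{35 + \sqrt{2} \sqrt{35}}\right) = - 2 \left(- \frac{30}{35 + \sqrt{70}}\right) = \frac{60}{35 + \sqrt{70}}$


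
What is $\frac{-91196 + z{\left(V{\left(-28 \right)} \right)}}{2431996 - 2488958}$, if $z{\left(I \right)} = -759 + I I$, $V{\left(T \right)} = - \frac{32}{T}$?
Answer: $\frac{4505731}{2791138} \approx 1.6143$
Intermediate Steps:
$z{\left(I \right)} = -759 + I^{2}$
$\frac{-91196 + z{\left(V{\left(-28 \right)} \right)}}{2431996 - 2488958} = \frac{-91196 - \left(759 - \left(- \frac{32}{-28}\right)^{2}\right)}{2431996 - 2488958} = \frac{-91196 - \left(759 - \left(\left(-32\right) \left(- \frac{1}{28}\right)\right)^{2}\right)}{-56962} = \left(-91196 - \left(759 - \left(\frac{8}{7}\right)^{2}\right)\right) \left(- \frac{1}{56962}\right) = \left(-91196 + \left(-759 + \frac{64}{49}\right)\right) \left(- \frac{1}{56962}\right) = \left(-91196 - \frac{37127}{49}\right) \left(- \frac{1}{56962}\right) = \left(- \frac{4505731}{49}\right) \left(- \frac{1}{56962}\right) = \frac{4505731}{2791138}$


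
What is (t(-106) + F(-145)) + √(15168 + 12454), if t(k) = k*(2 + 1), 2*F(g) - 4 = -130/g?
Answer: -9151/29 + √27622 ≈ -149.35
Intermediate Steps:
F(g) = 2 - 65/g (F(g) = 2 + (-130/g)/2 = 2 - 65/g)
t(k) = 3*k (t(k) = k*3 = 3*k)
(t(-106) + F(-145)) + √(15168 + 12454) = (3*(-106) + (2 - 65/(-145))) + √(15168 + 12454) = (-318 + (2 - 65*(-1/145))) + √27622 = (-318 + (2 + 13/29)) + √27622 = (-318 + 71/29) + √27622 = -9151/29 + √27622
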